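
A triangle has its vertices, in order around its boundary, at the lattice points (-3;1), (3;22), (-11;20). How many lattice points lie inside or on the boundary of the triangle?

By the shoelace formula, twice the signed area is |((-3)·22 − 3·1) + (3·20 − (-11)·22) + ((-11)·1 − (-3)·20)| = 282, so the area is 141.
Summing gcd(|Δx|,|Δy|) over the edges gives the boundary count: gcd(6,21) + gcd(14,2) + gcd(8,19) = 3+2+1 = 6.
Pick's theorem gives I = A − B/2 + 1 = 141 − 6/2 + 1 = 139, so the closed region contains I + B = 139 + 6 = 145 lattice points.

145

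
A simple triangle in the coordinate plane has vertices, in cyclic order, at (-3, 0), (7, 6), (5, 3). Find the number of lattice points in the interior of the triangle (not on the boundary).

The shoelace formula gives twice the area as |[(-3)·6 − 7·0] + [7·3 − 5·6] + [5·0 − (-3)·3]| = 18, so the area is 9.
Summing gcd(|Δx|,|Δy|) over the edges gives the boundary count: gcd(10,6) + gcd(2,3) + gcd(8,3) = 2+1+1 = 4.
Pick's theorem gives I = A − B/2 + 1 = 9 − 4/2 + 1 = 8.

8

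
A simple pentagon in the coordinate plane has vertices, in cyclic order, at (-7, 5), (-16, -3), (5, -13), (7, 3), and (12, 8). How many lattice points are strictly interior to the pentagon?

279

Using the shoelace formula, 2A = |[(-7)·(-3) − (-16)·5] + [(-16)·(-13) − 5·(-3)] + [5·3 − 7·(-13)] + [7·8 − 12·3] + [12·5 − (-7)·8]| = 566, so the area is 283.
Along each edge there are gcd(|Δx|,|Δy|)+1 lattice points, so counting each shared vertex once the boundary has gcd(9,8) + gcd(21,10) + gcd(2,16) + gcd(5,5) + gcd(19,3) = 1+1+2+5+1 = 10.
Pick's theorem gives I = A − B/2 + 1 = 283 − 10/2 + 1 = 279.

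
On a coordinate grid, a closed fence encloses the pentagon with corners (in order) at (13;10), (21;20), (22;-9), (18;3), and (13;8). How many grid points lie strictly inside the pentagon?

104

The shoelace formula gives twice the area as |[13·20 − 21·10] + [21·(-9) − 22·20] + [22·3 − 18·(-9)] + [18·8 − 13·3] + [13·10 − 13·8]| = 220, so the area is 110.
The number of boundary lattice points is Σ gcd(|Δx|,|Δy|) = gcd(8,10) + gcd(1,29) + gcd(4,12) + gcd(5,5) + gcd(0,2) = 2+1+4+5+2 = 14.
Pick's theorem gives I = A − B/2 + 1 = 110 − 14/2 + 1 = 104.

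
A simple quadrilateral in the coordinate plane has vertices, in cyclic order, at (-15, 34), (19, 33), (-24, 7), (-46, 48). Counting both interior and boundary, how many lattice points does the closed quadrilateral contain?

The shoelace formula gives twice the area as |((-15)·33 − 19·34) + (19·7 − (-24)·33) + ((-24)·48 − (-46)·7) + ((-46)·34 − (-15)·48)| = 1890, so the area is 945.
Along each edge there are gcd(|Δx|,|Δy|)+1 lattice points, so counting each shared vertex once the boundary has gcd(34,1) + gcd(43,26) + gcd(22,41) + gcd(31,14) = 1+1+1+1 = 4.
Pick's theorem gives I = A − B/2 + 1 = 945 − 4/2 + 1 = 944, so the closed region contains I + B = 944 + 4 = 948 lattice points.

948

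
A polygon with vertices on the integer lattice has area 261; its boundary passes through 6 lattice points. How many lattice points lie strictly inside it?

Pick's theorem A = I + B/2 − 1 rearranges to I = A − B/2 + 1 = 261 − 6/2 + 1 = 259.

259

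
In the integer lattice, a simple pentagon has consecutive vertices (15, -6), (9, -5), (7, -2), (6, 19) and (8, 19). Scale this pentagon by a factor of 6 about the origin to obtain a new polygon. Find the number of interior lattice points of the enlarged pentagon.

The shoelace formula gives twice the area as |(15·(-5) − 9·(-6)) + (9·(-2) − 7·(-5)) + (7·19 − 6·(-2)) + (6·19 − 8·19) + (8·(-6) − 15·19)| = 230, so the area is 115.
The number of boundary lattice points is Σ gcd(|Δx|,|Δy|) = gcd(6,1) + gcd(2,3) + gcd(1,21) + gcd(2,0) + gcd(7,25) = 1+1+1+2+1 = 6.
Scaling by 6 multiplies the area by 6² = 36 (so the new area is 4140) and multiplies the boundary lattice-point count by 6, giving 36.
By Pick's theorem, the interior count of the dilated polygon is 4140 − 36/2 + 1 = 4123.

4123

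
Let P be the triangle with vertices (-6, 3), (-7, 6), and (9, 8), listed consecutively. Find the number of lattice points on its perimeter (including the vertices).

Summing gcd(|Δx|,|Δy|) over the edges gives the boundary count: gcd(1,3) + gcd(16,2) + gcd(15,5) = 1+2+5 = 8.

8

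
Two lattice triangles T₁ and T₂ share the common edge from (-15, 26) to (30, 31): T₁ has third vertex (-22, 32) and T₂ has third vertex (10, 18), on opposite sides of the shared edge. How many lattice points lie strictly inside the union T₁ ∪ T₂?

The union is the simple quadrilateral with vertices (-15, 26), (-22, 32), (30, 31), (10, 18) in order.
Using the shoelace formula, 2A = |[(-15)·32 − (-22)·26] + [(-22)·31 − 30·32] + [30·18 − 10·31] + [10·26 − (-15)·18]| = 790, so the area is 395.
Along each edge there are gcd(|Δx|,|Δy|)+1 lattice points, so counting each shared vertex once the boundary has gcd(7,6) + gcd(52,1) + gcd(20,13) + gcd(25,8) = 1+1+1+1 = 4.
By Pick's theorem I = A − B/2 + 1 = 395 − 4/2 + 1 = 394.

394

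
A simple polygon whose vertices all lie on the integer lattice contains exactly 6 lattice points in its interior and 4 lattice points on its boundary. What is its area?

By Pick's theorem, A = I + B/2 − 1 = 6 + 4/2 − 1 = 7.

7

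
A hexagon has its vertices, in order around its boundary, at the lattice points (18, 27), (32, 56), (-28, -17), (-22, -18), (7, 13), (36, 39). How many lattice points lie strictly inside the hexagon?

602

By the shoelace formula, twice the signed area is |[18·56 − 32·27] + [32·(-17) − (-28)·56] + [(-28)·(-18) − (-22)·(-17)] + [(-22)·13 − 7·(-18)] + [7·39 − 36·13] + [36·27 − 18·39]| = 1213, so the area is 1213/2.
Along each edge there are gcd(|Δx|,|Δy|)+1 lattice points, so counting each shared vertex once the boundary has gcd(14,29) + gcd(60,73) + gcd(6,1) + gcd(29,31) + gcd(29,26) + gcd(18,12) = 1+1+1+1+1+6 = 11.
By Pick's theorem A = I + B/2 − 1, so I = 1213/2 − 11/2 + 1 = 602.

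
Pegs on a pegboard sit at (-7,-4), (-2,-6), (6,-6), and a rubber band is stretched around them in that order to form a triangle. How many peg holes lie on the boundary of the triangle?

10

Summing gcd(|Δx|,|Δy|) over the edges gives the boundary count: gcd(5,2) + gcd(8,0) + gcd(13,2) = 1+8+1 = 10.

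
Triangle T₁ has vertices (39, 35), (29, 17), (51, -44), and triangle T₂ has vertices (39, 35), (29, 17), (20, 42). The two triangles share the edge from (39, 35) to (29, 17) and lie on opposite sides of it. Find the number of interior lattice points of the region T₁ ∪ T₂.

The union is the simple quadrilateral with vertices (39, 35), (51, -44), (29, 17), (20, 42) in order.
By the shoelace formula, twice the signed area is |(39·(-44) − 51·35) + (51·17 − 29·(-44)) + (29·42 − 20·17) + (20·35 − 39·42)| = 1418, so the area is 709.
Summing gcd(|Δx|,|Δy|) over the edges gives the boundary count: gcd(12,79) + gcd(22,61) + gcd(9,25) + gcd(19,7) = 1+1+1+1 = 4.
By Pick's theorem I = A − B/2 + 1 = 709 − 4/2 + 1 = 708.

708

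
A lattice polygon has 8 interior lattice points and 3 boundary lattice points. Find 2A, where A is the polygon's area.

Pick's theorem states A = I + B/2 − 1, so A = 8 + 3/2 − 1 = 17/2.
Hence 2A = 17.

17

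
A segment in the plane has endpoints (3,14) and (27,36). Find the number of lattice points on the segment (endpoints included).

3

The number of lattice points on a segment between lattice points is gcd(|Δx|,|Δy|) + 1 = gcd(24,22) + 1 = 2 + 1 = 3.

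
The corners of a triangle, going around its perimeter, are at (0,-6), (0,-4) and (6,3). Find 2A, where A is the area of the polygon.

Using the shoelace formula, 2A = |(0·(-4) − 0·(-6)) + (0·3 − 6·(-4)) + (6·(-6) − 0·3)| = 12, so the area is 6.

12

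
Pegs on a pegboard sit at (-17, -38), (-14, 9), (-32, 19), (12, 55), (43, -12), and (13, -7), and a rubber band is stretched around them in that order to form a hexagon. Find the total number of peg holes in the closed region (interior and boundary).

2967

Using the shoelace formula, 2A = |((-17)·9 − (-14)·(-38)) + ((-14)·19 − (-32)·9) + ((-32)·55 − 12·19) + (12·(-12) − 43·55) + (43·(-7) − 13·(-12)) + (13·(-38) − (-17)·(-7))| = 5918, so the area is 2959.
Along each edge there are gcd(|Δx|,|Δy|)+1 lattice points, so counting each shared vertex once the boundary has gcd(3,47) + gcd(18,10) + gcd(44,36) + gcd(31,67) + gcd(30,5) + gcd(30,31) = 1+2+4+1+5+1 = 14.
Pick's theorem gives I = A − B/2 + 1 = 2959 − 14/2 + 1 = 2953, so the closed region contains I + B = 2953 + 14 = 2967 lattice points.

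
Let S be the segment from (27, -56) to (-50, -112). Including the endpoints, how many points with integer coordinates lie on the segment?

8

The number of lattice points on a segment between lattice points is gcd(|Δx|,|Δy|) + 1 = gcd(77,56) + 1 = 7 + 1 = 8.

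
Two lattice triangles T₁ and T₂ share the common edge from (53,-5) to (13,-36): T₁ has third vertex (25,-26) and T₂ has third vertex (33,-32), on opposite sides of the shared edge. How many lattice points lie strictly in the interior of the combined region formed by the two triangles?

238

The union is the simple quadrilateral with vertices (53,-5), (25,-26), (13,-36), (33,-32) in order.
Using the shoelace formula, 2A = |[53·(-26) − 25·(-5)] + [25·(-36) − 13·(-26)] + [13·(-32) − 33·(-36)] + [33·(-5) − 53·(-32)]| = 488, so the area is 244.
Along each edge there are gcd(|Δx|,|Δy|)+1 lattice points, so counting each shared vertex once the boundary has gcd(28,21) + gcd(12,10) + gcd(20,4) + gcd(20,27) = 7+2+4+1 = 14.
By Pick's theorem I = A − B/2 + 1 = 244 − 14/2 + 1 = 238.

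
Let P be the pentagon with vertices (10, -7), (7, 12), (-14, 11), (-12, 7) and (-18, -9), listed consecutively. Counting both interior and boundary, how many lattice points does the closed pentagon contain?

454

Using the shoelace formula, 2A = |(10·12 − 7·(-7)) + (7·11 − (-14)·12) + ((-14)·7 − (-12)·11) + ((-12)·(-9) − (-18)·7) + ((-18)·(-7) − 10·(-9))| = 898, so the area is 449.
The number of boundary lattice points is Σ gcd(|Δx|,|Δy|) = gcd(3,19) + gcd(21,1) + gcd(2,4) + gcd(6,16) + gcd(28,2) = 1+1+2+2+2 = 8.
Pick's theorem gives I = A − B/2 + 1 = 449 − 8/2 + 1 = 446, so the closed region contains I + B = 446 + 8 = 454 lattice points.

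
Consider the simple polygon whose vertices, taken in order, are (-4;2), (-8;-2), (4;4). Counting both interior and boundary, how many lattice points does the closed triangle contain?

19

By the shoelace formula, twice the signed area is |((-4)·(-2) − (-8)·2) + ((-8)·4 − 4·(-2)) + (4·2 − (-4)·4)| = 24, so the area is 12.
The number of boundary lattice points is Σ gcd(|Δx|,|Δy|) = gcd(4,4) + gcd(12,6) + gcd(8,2) = 4+6+2 = 12.
Pick's theorem gives I = A − B/2 + 1 = 12 − 12/2 + 1 = 7, so the closed region contains I + B = 7 + 12 = 19 lattice points.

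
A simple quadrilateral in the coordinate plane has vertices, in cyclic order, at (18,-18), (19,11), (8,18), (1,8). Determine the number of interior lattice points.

338

By the shoelace formula, twice the signed area is |[18·11 − 19·(-18)] + [19·18 − 8·11] + [8·8 − 1·18] + [1·(-18) − 18·8]| = 678, so the area is 339.
Along each edge there are gcd(|Δx|,|Δy|)+1 lattice points, so counting each shared vertex once the boundary has gcd(1,29) + gcd(11,7) + gcd(7,10) + gcd(17,26) = 1+1+1+1 = 4.
By Pick's theorem A = I + B/2 − 1, so I = 339 − 4/2 + 1 = 338.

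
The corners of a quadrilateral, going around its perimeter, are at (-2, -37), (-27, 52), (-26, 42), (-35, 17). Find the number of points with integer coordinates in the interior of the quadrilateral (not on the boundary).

734

By the shoelace formula, twice the signed area is |[(-2)·52 − (-27)·(-37)] + [(-27)·42 − (-26)·52] + [(-26)·17 − (-35)·42] + [(-35)·(-37) − (-2)·17]| = 1472, so the area is 736.
Summing gcd(|Δx|,|Δy|) over the edges gives the boundary count: gcd(25,89) + gcd(1,10) + gcd(9,25) + gcd(33,54) = 1+1+1+3 = 6.
Pick's theorem gives I = A − B/2 + 1 = 736 − 6/2 + 1 = 734.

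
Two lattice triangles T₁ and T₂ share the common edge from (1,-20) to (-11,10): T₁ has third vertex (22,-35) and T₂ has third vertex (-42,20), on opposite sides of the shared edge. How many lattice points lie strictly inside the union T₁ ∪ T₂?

627

The union is the simple quadrilateral with vertices (1,-20), (22,-35), (-11,10), (-42,20) in order.
The shoelace formula gives twice the area as |(1·(-35) − 22·(-20)) + (22·10 − (-11)·(-35)) + ((-11)·20 − (-42)·10) + ((-42)·(-20) − 1·20)| = 1260, so the area is 630.
Summing gcd(|Δx|,|Δy|) over the edges gives the boundary count: gcd(21,15) + gcd(33,45) + gcd(31,10) + gcd(43,40) = 3+3+1+1 = 8.
By Pick's theorem I = A − B/2 + 1 = 630 − 8/2 + 1 = 627.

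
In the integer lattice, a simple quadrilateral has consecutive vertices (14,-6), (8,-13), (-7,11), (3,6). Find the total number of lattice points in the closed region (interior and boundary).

163

Using the shoelace formula, 2A = |[14·(-13) − 8·(-6)] + [8·11 − (-7)·(-13)] + [(-7)·6 − 3·11] + [3·(-6) − 14·6]| = 314, so the area is 157.
Along each edge there are gcd(|Δx|,|Δy|)+1 lattice points, so counting each shared vertex once the boundary has gcd(6,7) + gcd(15,24) + gcd(10,5) + gcd(11,12) = 1+3+5+1 = 10.
Pick's theorem gives I = A − B/2 + 1 = 157 − 10/2 + 1 = 153, so the closed region contains I + B = 153 + 10 = 163 lattice points.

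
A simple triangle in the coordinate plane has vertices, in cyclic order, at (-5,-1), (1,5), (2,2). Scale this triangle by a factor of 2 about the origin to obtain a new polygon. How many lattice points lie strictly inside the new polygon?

41

The shoelace formula gives twice the area as |((-5)·5 − 1·(-1)) + (1·2 − 2·5) + (2·(-1) − (-5)·2)| = 24, so the area is 12.
The number of boundary lattice points is Σ gcd(|Δx|,|Δy|) = gcd(6,6) + gcd(1,3) + gcd(7,3) = 6+1+1 = 8.
Scaling by 2 multiplies the area by 2² = 4 (so the new area is 48) and multiplies the boundary lattice-point count by 2, giving 16.
By Pick's theorem, the interior count of the dilated polygon is 48 − 16/2 + 1 = 41.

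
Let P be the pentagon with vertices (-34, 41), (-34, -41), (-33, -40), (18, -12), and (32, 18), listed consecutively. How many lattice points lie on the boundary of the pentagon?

87

The number of boundary lattice points is Σ gcd(|Δx|,|Δy|) = gcd(0,82) + gcd(1,1) + gcd(51,28) + gcd(14,30) + gcd(66,23) = 82+1+1+2+1 = 87.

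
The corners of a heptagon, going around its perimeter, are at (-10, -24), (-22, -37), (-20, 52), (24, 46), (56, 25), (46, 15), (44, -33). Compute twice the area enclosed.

By the shoelace formula, twice the signed area is |[(-10)·(-37) − (-22)·(-24)] + [(-22)·52 − (-20)·(-37)] + [(-20)·46 − 24·52] + [24·25 − 56·46] + [56·15 − 46·25] + [46·(-33) − 44·15] + [44·(-24) − (-10)·(-33)]| = 10060, so the area is 5030.

10060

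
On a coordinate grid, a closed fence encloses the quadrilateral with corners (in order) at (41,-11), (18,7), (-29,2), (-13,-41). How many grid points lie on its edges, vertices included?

9

The number of boundary lattice points is Σ gcd(|Δx|,|Δy|) = gcd(23,18) + gcd(47,5) + gcd(16,43) + gcd(54,30) = 1+1+1+6 = 9.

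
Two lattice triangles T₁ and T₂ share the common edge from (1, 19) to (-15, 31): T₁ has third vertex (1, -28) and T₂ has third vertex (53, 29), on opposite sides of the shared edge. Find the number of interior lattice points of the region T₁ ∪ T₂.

The union is the simple quadrilateral with vertices (1, 19), (1, -28), (-15, 31), (53, 29) in order.
The shoelace formula gives twice the area as |[1·(-28) − 1·19] + [1·31 − (-15)·(-28)] + [(-15)·29 − 53·31] + [53·19 − 1·29]| = 1536, so the area is 768.
Summing gcd(|Δx|,|Δy|) over the edges gives the boundary count: gcd(0,47) + gcd(16,59) + gcd(68,2) + gcd(52,10) = 47+1+2+2 = 52.
By Pick's theorem I = A − B/2 + 1 = 768 − 52/2 + 1 = 743.

743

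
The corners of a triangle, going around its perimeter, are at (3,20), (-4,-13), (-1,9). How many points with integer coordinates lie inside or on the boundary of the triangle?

30

The shoelace formula gives twice the area as |[3·(-13) − (-4)·20] + [(-4)·9 − (-1)·(-13)] + [(-1)·20 − 3·9]| = 55, so the area is 55/2.
The number of boundary lattice points is Σ gcd(|Δx|,|Δy|) = gcd(7,33) + gcd(3,22) + gcd(4,11) = 1+1+1 = 3.
Pick's theorem gives I = A − B/2 + 1 = 55/2 − 3/2 + 1 = 27, so the closed region contains I + B = 27 + 3 = 30 lattice points.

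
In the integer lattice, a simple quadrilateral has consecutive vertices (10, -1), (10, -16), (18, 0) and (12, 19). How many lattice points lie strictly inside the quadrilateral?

Using the shoelace formula, 2A = |(10·(-16) − 10·(-1)) + (10·0 − 18·(-16)) + (18·19 − 12·0) + (12·(-1) − 10·19)| = 278, so the area is 139.
Summing gcd(|Δx|,|Δy|) over the edges gives the boundary count: gcd(0,15) + gcd(8,16) + gcd(6,19) + gcd(2,20) = 15+8+1+2 = 26.
Pick's theorem gives I = A − B/2 + 1 = 139 − 26/2 + 1 = 127.

127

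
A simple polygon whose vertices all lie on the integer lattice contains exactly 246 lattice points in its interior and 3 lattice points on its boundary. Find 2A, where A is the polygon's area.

493

Pick's theorem states A = I + B/2 − 1, so A = 246 + 3/2 − 1 = 493/2.
Hence 2A = 493.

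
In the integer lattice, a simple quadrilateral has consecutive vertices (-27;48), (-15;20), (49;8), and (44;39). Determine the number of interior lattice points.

1898

Using the shoelace formula, 2A = |((-27)·20 − (-15)·48) + ((-15)·8 − 49·20) + (49·39 − 44·8) + (44·48 − (-27)·39)| = 3804, so the area is 1902.
Summing gcd(|Δx|,|Δy|) over the edges gives the boundary count: gcd(12,28) + gcd(64,12) + gcd(5,31) + gcd(71,9) = 4+4+1+1 = 10.
By Pick's theorem A = I + B/2 − 1, so I = 1902 − 10/2 + 1 = 1898.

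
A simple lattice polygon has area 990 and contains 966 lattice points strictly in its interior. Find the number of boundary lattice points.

50

Pick's theorem gives A = I + B/2 − 1, so B = 2(A − I + 1) = 2(990 − 966 + 1) = 50.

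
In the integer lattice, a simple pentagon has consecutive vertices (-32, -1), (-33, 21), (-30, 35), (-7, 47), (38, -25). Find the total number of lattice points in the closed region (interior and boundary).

Using the shoelace formula, 2A = |((-32)·21 − (-33)·(-1)) + ((-33)·35 − (-30)·21) + ((-30)·47 − (-7)·35) + ((-7)·(-25) − 38·47) + (38·(-1) − (-32)·(-25))| = 4844, so the area is 2422.
Along each edge there are gcd(|Δx|,|Δy|)+1 lattice points, so counting each shared vertex once the boundary has gcd(1,22) + gcd(3,14) + gcd(23,12) + gcd(45,72) + gcd(70,24) = 1+1+1+9+2 = 14.
Pick's theorem gives I = A − B/2 + 1 = 2422 − 14/2 + 1 = 2416, so the closed region contains I + B = 2416 + 14 = 2430 lattice points.

2430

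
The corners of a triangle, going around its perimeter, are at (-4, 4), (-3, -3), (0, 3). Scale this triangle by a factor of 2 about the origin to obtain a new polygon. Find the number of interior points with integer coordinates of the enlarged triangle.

50

The shoelace formula gives twice the area as |[(-4)·(-3) − (-3)·4] + [(-3)·3 − 0·(-3)] + [0·4 − (-4)·3]| = 27, so the area is 13.5.
The number of boundary lattice points is Σ gcd(|Δx|,|Δy|) = gcd(1,7) + gcd(3,6) + gcd(4,1) = 1+3+1 = 5.
Scaling by 2 multiplies the area by 2² = 4 (so the new area is 54) and multiplies the boundary lattice-point count by 2, giving 10.
By Pick's theorem, the interior count of the dilated polygon is 54 − 10/2 + 1 = 50.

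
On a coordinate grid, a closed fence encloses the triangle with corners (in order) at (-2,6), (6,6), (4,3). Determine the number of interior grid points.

7

By the shoelace formula, twice the signed area is |((-2)·6 − 6·6) + (6·3 − 4·6) + (4·6 − (-2)·3)| = 24, so the area is 12.
The number of boundary lattice points is Σ gcd(|Δx|,|Δy|) = gcd(8,0) + gcd(2,3) + gcd(6,3) = 8+1+3 = 12.
Pick's theorem gives I = A − B/2 + 1 = 12 − 12/2 + 1 = 7.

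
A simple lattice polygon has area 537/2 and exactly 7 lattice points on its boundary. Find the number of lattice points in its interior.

Pick's theorem A = I + B/2 − 1 rearranges to I = A − B/2 + 1 = 537/2 − 7/2 + 1 = 266.

266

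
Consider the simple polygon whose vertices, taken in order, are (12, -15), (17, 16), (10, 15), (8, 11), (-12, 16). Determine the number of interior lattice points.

386

Using the shoelace formula, 2A = |[12·16 − 17·(-15)] + [17·15 − 10·16] + [10·11 − 8·15] + [8·16 − (-12)·11] + [(-12)·(-15) − 12·16]| = 780, so the area is 390.
The number of boundary lattice points is Σ gcd(|Δx|,|Δy|) = gcd(5,31) + gcd(7,1) + gcd(2,4) + gcd(20,5) + gcd(24,31) = 1+1+2+5+1 = 10.
By Pick's theorem A = I + B/2 − 1, so I = 390 − 10/2 + 1 = 386.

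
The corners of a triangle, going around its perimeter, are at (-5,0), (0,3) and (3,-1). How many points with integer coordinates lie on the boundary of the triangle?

Summing gcd(|Δx|,|Δy|) over the edges gives the boundary count: gcd(5,3) + gcd(3,4) + gcd(8,1) = 1+1+1 = 3.

3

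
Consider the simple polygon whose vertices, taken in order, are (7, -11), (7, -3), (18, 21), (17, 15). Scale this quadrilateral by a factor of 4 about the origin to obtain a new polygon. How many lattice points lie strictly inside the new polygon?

953

The shoelace formula gives twice the area as |[7·(-3) − 7·(-11)] + [7·21 − 18·(-3)] + [18·15 − 17·21] + [17·(-11) − 7·15]| = 122, so the area is 61.
Along each edge there are gcd(|Δx|,|Δy|)+1 lattice points, so counting each shared vertex once the boundary has gcd(0,8) + gcd(11,24) + gcd(1,6) + gcd(10,26) = 8+1+1+2 = 12.
Scaling by 4 multiplies the area by 4² = 16 (so the new area is 976) and multiplies the boundary lattice-point count by 4, giving 48.
By Pick's theorem, the interior count of the dilated polygon is 976 − 48/2 + 1 = 953.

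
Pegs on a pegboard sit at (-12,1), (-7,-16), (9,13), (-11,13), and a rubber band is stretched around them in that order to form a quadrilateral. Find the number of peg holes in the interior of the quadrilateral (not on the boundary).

318

The shoelace formula gives twice the area as |[(-12)·(-16) − (-7)·1] + [(-7)·13 − 9·(-16)] + [9·13 − (-11)·13] + [(-11)·1 − (-12)·13]| = 657, so the area is 328.5.
The number of boundary lattice points is Σ gcd(|Δx|,|Δy|) = gcd(5,17) + gcd(16,29) + gcd(20,0) + gcd(1,12) = 1+1+20+1 = 23.
Pick's theorem gives I = A − B/2 + 1 = 328.5 − 23/2 + 1 = 318.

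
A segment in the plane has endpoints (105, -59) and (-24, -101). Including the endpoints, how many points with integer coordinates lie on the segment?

4

The number of lattice points on a segment between lattice points is gcd(|Δx|,|Δy|) + 1 = gcd(129,42) + 1 = 3 + 1 = 4.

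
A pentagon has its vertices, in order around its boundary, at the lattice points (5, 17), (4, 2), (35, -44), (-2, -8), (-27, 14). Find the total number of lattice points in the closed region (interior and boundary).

The shoelace formula gives twice the area as |[5·2 − 4·17] + [4·(-44) − 35·2] + [35·(-8) − (-2)·(-44)] + [(-2)·14 − (-27)·(-8)] + [(-27)·17 − 5·14]| = 1445, so the area is 1445/2.
Along each edge there are gcd(|Δx|,|Δy|)+1 lattice points, so counting each shared vertex once the boundary has gcd(1,15) + gcd(31,46) + gcd(37,36) + gcd(25,22) + gcd(32,3) = 1+1+1+1+1 = 5.
Pick's theorem gives I = A − B/2 + 1 = 1445/2 − 5/2 + 1 = 721, so the closed region contains I + B = 721 + 5 = 726 lattice points.

726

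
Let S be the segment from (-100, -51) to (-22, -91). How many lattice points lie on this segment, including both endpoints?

3

The number of lattice points on a segment between lattice points is gcd(|Δx|,|Δy|) + 1 = gcd(78,40) + 1 = 2 + 1 = 3.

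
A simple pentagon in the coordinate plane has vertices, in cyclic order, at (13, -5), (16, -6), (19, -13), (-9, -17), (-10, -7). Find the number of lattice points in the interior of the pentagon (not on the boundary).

The shoelace formula gives twice the area as |(13·(-6) − 16·(-5)) + (16·(-13) − 19·(-6)) + (19·(-17) − (-9)·(-13)) + ((-9)·(-7) − (-10)·(-17)) + ((-10)·(-5) − 13·(-7))| = 498, so the area is 249.
The number of boundary lattice points is Σ gcd(|Δx|,|Δy|) = gcd(3,1) + gcd(3,7) + gcd(28,4) + gcd(1,10) + gcd(23,2) = 1+1+4+1+1 = 8.
Pick's theorem gives I = A − B/2 + 1 = 249 − 8/2 + 1 = 246.

246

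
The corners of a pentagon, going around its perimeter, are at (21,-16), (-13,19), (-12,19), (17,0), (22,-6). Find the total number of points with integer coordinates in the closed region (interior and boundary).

243

By the shoelace formula, twice the signed area is |(21·19 − (-13)·(-16)) + ((-13)·19 − (-12)·19) + ((-12)·0 − 17·19) + (17·(-6) − 22·0) + (22·(-16) − 21·(-6))| = 479, so the area is 479/2.
Summing gcd(|Δx|,|Δy|) over the edges gives the boundary count: gcd(34,35) + gcd(1,0) + gcd(29,19) + gcd(5,6) + gcd(1,10) = 1+1+1+1+1 = 5.
Pick's theorem gives I = A − B/2 + 1 = 479/2 − 5/2 + 1 = 238, so the closed region contains I + B = 238 + 5 = 243 lattice points.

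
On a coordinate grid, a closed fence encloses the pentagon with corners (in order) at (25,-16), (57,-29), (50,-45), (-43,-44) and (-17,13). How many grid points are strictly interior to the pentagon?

The shoelace formula gives twice the area as |(25·(-29) − 57·(-16)) + (57·(-45) − 50·(-29)) + (50·(-44) − (-43)·(-45)) + ((-43)·13 − (-17)·(-44)) + ((-17)·(-16) − 25·13)| = 6423, so the area is 6423/2.
Along each edge there are gcd(|Δx|,|Δy|)+1 lattice points, so counting each shared vertex once the boundary has gcd(32,13) + gcd(7,16) + gcd(93,1) + gcd(26,57) + gcd(42,29) = 1+1+1+1+1 = 5.
By Pick's theorem A = I + B/2 − 1, so I = 6423/2 − 5/2 + 1 = 3210.

3210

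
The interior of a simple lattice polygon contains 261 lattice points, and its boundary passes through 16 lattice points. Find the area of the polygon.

By Pick's theorem, A = I + B/2 − 1 = 261 + 16/2 − 1 = 268.

268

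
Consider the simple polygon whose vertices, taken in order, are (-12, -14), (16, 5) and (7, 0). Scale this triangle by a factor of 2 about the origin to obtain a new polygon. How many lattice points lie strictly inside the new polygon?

Using the shoelace formula, 2A = |[(-12)·5 − 16·(-14)] + [16·0 − 7·5] + [7·(-14) − (-12)·0]| = 31, so the area is 15.5.
Along each edge there are gcd(|Δx|,|Δy|)+1 lattice points, so counting each shared vertex once the boundary has gcd(28,19) + gcd(9,5) + gcd(19,14) = 1+1+1 = 3.
Scaling by 2 multiplies the area by 2² = 4 (so the new area is 62) and multiplies the boundary lattice-point count by 2, giving 6.
By Pick's theorem, the interior count of the dilated polygon is 62 − 6/2 + 1 = 60.

60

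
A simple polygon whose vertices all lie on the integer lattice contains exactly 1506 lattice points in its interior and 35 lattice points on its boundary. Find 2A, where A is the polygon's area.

By Pick's theorem, A = I + B/2 − 1 = 1506 + 35/2 − 1 = 3045/2.
Hence 2A = 3045.

3045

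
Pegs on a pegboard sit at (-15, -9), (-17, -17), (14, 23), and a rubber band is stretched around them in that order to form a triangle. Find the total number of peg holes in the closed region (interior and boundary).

87

Using the shoelace formula, 2A = |[(-15)·(-17) − (-17)·(-9)] + [(-17)·23 − 14·(-17)] + [14·(-9) − (-15)·23]| = 168, so the area is 84.
Summing gcd(|Δx|,|Δy|) over the edges gives the boundary count: gcd(2,8) + gcd(31,40) + gcd(29,32) = 2+1+1 = 4.
Pick's theorem gives I = A − B/2 + 1 = 84 − 4/2 + 1 = 83, so the closed region contains I + B = 83 + 4 = 87 lattice points.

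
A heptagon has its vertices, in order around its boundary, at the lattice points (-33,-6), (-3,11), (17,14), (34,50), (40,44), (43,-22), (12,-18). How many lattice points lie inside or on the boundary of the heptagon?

2353

The shoelace formula gives twice the area as |((-33)·11 − (-3)·(-6)) + ((-3)·14 − 17·11) + (17·50 − 34·14) + (34·44 − 40·50) + (40·(-22) − 43·44) + (43·(-18) − 12·(-22)) + (12·(-6) − (-33)·(-18))| = 4688, so the area is 2344.
Summing gcd(|Δx|,|Δy|) over the edges gives the boundary count: gcd(30,17) + gcd(20,3) + gcd(17,36) + gcd(6,6) + gcd(3,66) + gcd(31,4) + gcd(45,12) = 1+1+1+6+3+1+3 = 16.
Pick's theorem gives I = A − B/2 + 1 = 2344 − 16/2 + 1 = 2337, so the closed region contains I + B = 2337 + 16 = 2353 lattice points.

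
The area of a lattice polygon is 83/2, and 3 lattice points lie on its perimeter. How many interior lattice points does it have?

41

Pick's theorem A = I + B/2 − 1 rearranges to I = A − B/2 + 1 = 83/2 − 3/2 + 1 = 41.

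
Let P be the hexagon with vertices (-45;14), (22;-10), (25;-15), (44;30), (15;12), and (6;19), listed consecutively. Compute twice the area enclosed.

2702

By the shoelace formula, twice the signed area is |[(-45)·(-10) − 22·14] + [22·(-15) − 25·(-10)] + [25·30 − 44·(-15)] + [44·12 − 15·30] + [15·19 − 6·12] + [6·14 − (-45)·19]| = 2702, so the area is 1351.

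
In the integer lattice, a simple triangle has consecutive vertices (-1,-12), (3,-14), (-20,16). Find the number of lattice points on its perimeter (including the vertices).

Along each edge there are gcd(|Δx|,|Δy|)+1 lattice points, so counting each shared vertex once the boundary has gcd(4,2) + gcd(23,30) + gcd(19,28) = 2+1+1 = 4.

4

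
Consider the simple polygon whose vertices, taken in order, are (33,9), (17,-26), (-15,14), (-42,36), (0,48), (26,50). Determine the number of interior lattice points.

2889

By the shoelace formula, twice the signed area is |(33·(-26) − 17·9) + (17·14 − (-15)·(-26)) + ((-15)·36 − (-42)·14) + ((-42)·48 − 0·36) + (0·50 − 26·48) + (26·9 − 33·50)| = 5795, so the area is 2897.5.
Along each edge there are gcd(|Δx|,|Δy|)+1 lattice points, so counting each shared vertex once the boundary has gcd(16,35) + gcd(32,40) + gcd(27,22) + gcd(42,12) + gcd(26,2) + gcd(7,41) = 1+8+1+6+2+1 = 19.
By Pick's theorem A = I + B/2 − 1, so I = 2897.5 − 19/2 + 1 = 2889.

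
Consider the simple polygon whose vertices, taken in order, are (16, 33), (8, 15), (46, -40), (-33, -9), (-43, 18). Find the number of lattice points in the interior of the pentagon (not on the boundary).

2726

The shoelace formula gives twice the area as |(16·15 − 8·33) + (8·(-40) − 46·15) + (46·(-9) − (-33)·(-40)) + ((-33)·18 − (-43)·(-9)) + ((-43)·33 − 16·18)| = 5456, so the area is 2728.
The number of boundary lattice points is Σ gcd(|Δx|,|Δy|) = gcd(8,18) + gcd(38,55) + gcd(79,31) + gcd(10,27) + gcd(59,15) = 2+1+1+1+1 = 6.
Pick's theorem gives I = A − B/2 + 1 = 2728 − 6/2 + 1 = 2726.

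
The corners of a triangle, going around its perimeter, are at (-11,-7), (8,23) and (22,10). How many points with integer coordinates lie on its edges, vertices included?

Summing gcd(|Δx|,|Δy|) over the edges gives the boundary count: gcd(19,30) + gcd(14,13) + gcd(33,17) = 1+1+1 = 3.

3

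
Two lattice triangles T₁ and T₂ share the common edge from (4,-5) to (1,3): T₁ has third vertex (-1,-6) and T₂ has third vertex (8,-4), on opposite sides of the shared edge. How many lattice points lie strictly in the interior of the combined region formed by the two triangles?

35

The union is the simple quadrilateral with vertices (4,-5), (-1,-6), (1,3), (8,-4) in order.
By the shoelace formula, twice the signed area is |(4·(-6) − (-1)·(-5)) + ((-1)·3 − 1·(-6)) + (1·(-4) − 8·3) + (8·(-5) − 4·(-4))| = 78, so the area is 39.
Summing gcd(|Δx|,|Δy|) over the edges gives the boundary count: gcd(5,1) + gcd(2,9) + gcd(7,7) + gcd(4,1) = 1+1+7+1 = 10.
By Pick's theorem I = A − B/2 + 1 = 39 − 10/2 + 1 = 35.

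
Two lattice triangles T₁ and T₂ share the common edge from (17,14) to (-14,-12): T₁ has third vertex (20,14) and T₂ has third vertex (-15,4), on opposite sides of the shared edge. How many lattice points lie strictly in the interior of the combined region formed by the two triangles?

297

The union is the simple quadrilateral with vertices (17,14), (20,14), (-14,-12), (-15,4) in order.
By the shoelace formula, twice the signed area is |(17·14 − 20·14) + (20·(-12) − (-14)·14) + ((-14)·4 − (-15)·(-12)) + ((-15)·14 − 17·4)| = 600, so the area is 300.
Summing gcd(|Δx|,|Δy|) over the edges gives the boundary count: gcd(3,0) + gcd(34,26) + gcd(1,16) + gcd(32,10) = 3+2+1+2 = 8.
By Pick's theorem I = A − B/2 + 1 = 300 − 8/2 + 1 = 297.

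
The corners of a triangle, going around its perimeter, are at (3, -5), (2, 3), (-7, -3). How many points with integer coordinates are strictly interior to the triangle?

37

Using the shoelace formula, 2A = |(3·3 − 2·(-5)) + (2·(-3) − (-7)·3) + ((-7)·(-5) − 3·(-3))| = 78, so the area is 39.
Along each edge there are gcd(|Δx|,|Δy|)+1 lattice points, so counting each shared vertex once the boundary has gcd(1,8) + gcd(9,6) + gcd(10,2) = 1+3+2 = 6.
By Pick's theorem A = I + B/2 − 1, so I = 39 − 6/2 + 1 = 37.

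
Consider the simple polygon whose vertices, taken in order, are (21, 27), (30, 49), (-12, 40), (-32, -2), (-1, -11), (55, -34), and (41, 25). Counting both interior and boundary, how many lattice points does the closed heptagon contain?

The shoelace formula gives twice the area as |(21·49 − 30·27) + (30·40 − (-12)·49) + ((-12)·(-2) − (-32)·40) + ((-32)·(-11) − (-1)·(-2)) + ((-1)·(-34) − 55·(-11)) + (55·25 − 41·(-34)) + (41·27 − 21·25)| = 7651, so the area is 7651/2.
Summing gcd(|Δx|,|Δy|) over the edges gives the boundary count: gcd(9,22) + gcd(42,9) + gcd(20,42) + gcd(31,9) + gcd(56,23) + gcd(14,59) + gcd(20,2) = 1+3+2+1+1+1+2 = 11.
Pick's theorem gives I = A − B/2 + 1 = 7651/2 − 11/2 + 1 = 3821, so the closed region contains I + B = 3821 + 11 = 3832 lattice points.

3832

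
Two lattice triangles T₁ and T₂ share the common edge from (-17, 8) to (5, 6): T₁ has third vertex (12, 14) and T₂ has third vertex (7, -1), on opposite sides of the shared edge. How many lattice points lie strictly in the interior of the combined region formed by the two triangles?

The union is the simple quadrilateral with vertices (-17, 8), (12, 14), (5, 6), (7, -1) in order.
Using the shoelace formula, 2A = |[(-17)·14 − 12·8] + [12·6 − 5·14] + [5·(-1) − 7·6] + [7·8 − (-17)·(-1)]| = 340, so the area is 170.
The number of boundary lattice points is Σ gcd(|Δx|,|Δy|) = gcd(29,6) + gcd(7,8) + gcd(2,7) + gcd(24,9) = 1+1+1+3 = 6.
By Pick's theorem I = A − B/2 + 1 = 170 − 6/2 + 1 = 168.

168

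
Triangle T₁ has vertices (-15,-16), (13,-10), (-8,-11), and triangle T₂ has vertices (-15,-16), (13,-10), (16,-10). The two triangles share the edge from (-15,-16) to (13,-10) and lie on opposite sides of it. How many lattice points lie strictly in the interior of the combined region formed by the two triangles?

56

The union is the simple quadrilateral with vertices (-15,-16), (-8,-11), (13,-10), (16,-10) in order.
Using the shoelace formula, 2A = |((-15)·(-11) − (-8)·(-16)) + ((-8)·(-10) − 13·(-11)) + (13·(-10) − 16·(-10)) + (16·(-16) − (-15)·(-10))| = 116, so the area is 58.
The number of boundary lattice points is Σ gcd(|Δx|,|Δy|) = gcd(7,5) + gcd(21,1) + gcd(3,0) + gcd(31,6) = 1+1+3+1 = 6.
By Pick's theorem I = A − B/2 + 1 = 58 − 6/2 + 1 = 56.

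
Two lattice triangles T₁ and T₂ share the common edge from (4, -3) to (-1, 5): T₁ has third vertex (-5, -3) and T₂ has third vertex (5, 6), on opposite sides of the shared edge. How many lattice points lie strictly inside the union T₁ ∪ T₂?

The union is the simple quadrilateral with vertices (4, -3), (-5, -3), (-1, 5), (5, 6) in order.
Using the shoelace formula, 2A = |[4·(-3) − (-5)·(-3)] + [(-5)·5 − (-1)·(-3)] + [(-1)·6 − 5·5] + [5·(-3) − 4·6]| = 125, so the area is 125/2.
The number of boundary lattice points is Σ gcd(|Δx|,|Δy|) = gcd(9,0) + gcd(4,8) + gcd(6,1) + gcd(1,9) = 9+4+1+1 = 15.
By Pick's theorem I = A − B/2 + 1 = 125/2 − 15/2 + 1 = 56.

56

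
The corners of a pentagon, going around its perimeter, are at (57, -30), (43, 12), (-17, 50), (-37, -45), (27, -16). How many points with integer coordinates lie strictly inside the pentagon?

The shoelace formula gives twice the area as |(57·12 − 43·(-30)) + (43·50 − (-17)·12) + ((-17)·(-45) − (-37)·50) + ((-37)·(-16) − 27·(-45)) + (27·(-30) − 57·(-16))| = 8852, so the area is 4426.
The number of boundary lattice points is Σ gcd(|Δx|,|Δy|) = gcd(14,42) + gcd(60,38) + gcd(20,95) + gcd(64,29) + gcd(30,14) = 14+2+5+1+2 = 24.
By Pick's theorem A = I + B/2 − 1, so I = 4426 − 24/2 + 1 = 4415.

4415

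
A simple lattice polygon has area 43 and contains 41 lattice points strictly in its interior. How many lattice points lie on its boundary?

6

Pick's theorem gives A = I + B/2 − 1, so B = 2(A − I + 1) = 2(43 − 41 + 1) = 6.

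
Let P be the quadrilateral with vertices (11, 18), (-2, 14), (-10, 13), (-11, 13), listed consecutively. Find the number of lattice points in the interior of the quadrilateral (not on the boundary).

11

By the shoelace formula, twice the signed area is |(11·14 − (-2)·18) + ((-2)·13 − (-10)·14) + ((-10)·13 − (-11)·13) + ((-11)·18 − 11·13)| = 24, so the area is 12.
Along each edge there are gcd(|Δx|,|Δy|)+1 lattice points, so counting each shared vertex once the boundary has gcd(13,4) + gcd(8,1) + gcd(1,0) + gcd(22,5) = 1+1+1+1 = 4.
Pick's theorem gives I = A − B/2 + 1 = 12 − 4/2 + 1 = 11.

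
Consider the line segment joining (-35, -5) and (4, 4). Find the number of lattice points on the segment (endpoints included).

4

The number of lattice points on a segment between lattice points is gcd(|Δx|,|Δy|) + 1 = gcd(39,9) + 1 = 3 + 1 = 4.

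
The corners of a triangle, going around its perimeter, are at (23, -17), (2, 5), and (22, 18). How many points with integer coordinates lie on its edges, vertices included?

3

Summing gcd(|Δx|,|Δy|) over the edges gives the boundary count: gcd(21,22) + gcd(20,13) + gcd(1,35) = 1+1+1 = 3.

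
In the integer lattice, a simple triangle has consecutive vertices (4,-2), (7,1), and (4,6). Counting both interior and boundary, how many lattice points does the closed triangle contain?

Using the shoelace formula, 2A = |(4·1 − 7·(-2)) + (7·6 − 4·1) + (4·(-2) − 4·6)| = 24, so the area is 12.
The number of boundary lattice points is Σ gcd(|Δx|,|Δy|) = gcd(3,3) + gcd(3,5) + gcd(0,8) = 3+1+8 = 12.
Pick's theorem gives I = A − B/2 + 1 = 12 − 12/2 + 1 = 7, so the closed region contains I + B = 7 + 12 = 19 lattice points.

19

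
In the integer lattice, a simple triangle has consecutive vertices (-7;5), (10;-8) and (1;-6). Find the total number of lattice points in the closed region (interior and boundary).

44

The shoelace formula gives twice the area as |[(-7)·(-8) − 10·5] + [10·(-6) − 1·(-8)] + [1·5 − (-7)·(-6)]| = 83, so the area is 83/2.
The number of boundary lattice points is Σ gcd(|Δx|,|Δy|) = gcd(17,13) + gcd(9,2) + gcd(8,11) = 1+1+1 = 3.
Pick's theorem gives I = A − B/2 + 1 = 83/2 − 3/2 + 1 = 41, so the closed region contains I + B = 41 + 3 = 44 lattice points.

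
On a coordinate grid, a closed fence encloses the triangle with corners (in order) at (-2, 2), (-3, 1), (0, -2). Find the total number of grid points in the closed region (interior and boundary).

7

The shoelace formula gives twice the area as |[(-2)·1 − (-3)·2] + [(-3)·(-2) − 0·1] + [0·2 − (-2)·(-2)]| = 6, so the area is 3.
Along each edge there are gcd(|Δx|,|Δy|)+1 lattice points, so counting each shared vertex once the boundary has gcd(1,1) + gcd(3,3) + gcd(2,4) = 1+3+2 = 6.
Pick's theorem gives I = A − B/2 + 1 = 3 − 6/2 + 1 = 1, so the closed region contains I + B = 1 + 6 = 7 lattice points.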